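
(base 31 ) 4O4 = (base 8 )10760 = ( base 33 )475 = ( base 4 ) 1013300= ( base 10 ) 4592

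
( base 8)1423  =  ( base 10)787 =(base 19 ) 238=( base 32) OJ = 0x313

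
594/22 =27= 27.00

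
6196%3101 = 3095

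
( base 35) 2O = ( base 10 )94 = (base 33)2s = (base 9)114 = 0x5E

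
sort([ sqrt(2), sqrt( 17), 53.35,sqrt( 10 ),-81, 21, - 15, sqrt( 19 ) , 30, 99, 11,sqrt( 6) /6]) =[ - 81, - 15, sqrt( 6) /6, sqrt (2), sqrt(10 ),sqrt( 17), sqrt( 19), 11, 21, 30, 53.35, 99]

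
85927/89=965 + 42/89   =  965.47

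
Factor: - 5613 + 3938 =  - 5^2*67^1 = -1675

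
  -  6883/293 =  - 24 + 149/293= -23.49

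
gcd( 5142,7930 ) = 2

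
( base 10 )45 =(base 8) 55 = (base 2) 101101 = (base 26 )1J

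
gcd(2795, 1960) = 5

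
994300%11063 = 9693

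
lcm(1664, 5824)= 11648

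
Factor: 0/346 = 0^1 =0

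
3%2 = 1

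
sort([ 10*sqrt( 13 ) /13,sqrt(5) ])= [ sqrt ( 5), 10 * sqrt(13)/13]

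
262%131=0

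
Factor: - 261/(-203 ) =9/7 = 3^2*7^ (-1)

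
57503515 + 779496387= 836999902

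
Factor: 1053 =3^4*13^1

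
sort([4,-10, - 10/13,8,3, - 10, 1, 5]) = [-10, - 10, - 10/13, 1,3,4, 5, 8 ]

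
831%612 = 219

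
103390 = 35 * 2954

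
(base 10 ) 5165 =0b1010000101101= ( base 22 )aeh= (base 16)142D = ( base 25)86F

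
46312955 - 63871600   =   - 17558645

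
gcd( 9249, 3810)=3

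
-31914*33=-1053162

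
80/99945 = 16/19989 = 0.00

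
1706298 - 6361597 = -4655299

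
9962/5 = 1992 + 2/5 = 1992.40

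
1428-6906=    - 5478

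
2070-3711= - 1641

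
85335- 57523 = 27812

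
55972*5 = 279860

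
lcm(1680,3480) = 48720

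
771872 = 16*48242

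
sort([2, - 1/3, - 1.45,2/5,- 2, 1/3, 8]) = [  -  2,-1.45, - 1/3,1/3, 2/5 , 2,8]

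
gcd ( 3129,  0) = 3129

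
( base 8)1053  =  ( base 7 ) 1422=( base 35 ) fu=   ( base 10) 555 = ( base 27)KF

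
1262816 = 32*39463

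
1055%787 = 268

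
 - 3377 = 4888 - 8265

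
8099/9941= 8099/9941=0.81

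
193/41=4 + 29/41 = 4.71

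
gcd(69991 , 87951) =1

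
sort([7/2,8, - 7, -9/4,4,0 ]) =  [ - 7, - 9/4,0,7/2,  4, 8]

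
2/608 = 1/304 = 0.00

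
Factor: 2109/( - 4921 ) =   -  3^1*7^( - 1 )  =  - 3/7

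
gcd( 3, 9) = 3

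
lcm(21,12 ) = 84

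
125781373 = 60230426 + 65550947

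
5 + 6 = 11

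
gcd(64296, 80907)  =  3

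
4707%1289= 840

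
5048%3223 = 1825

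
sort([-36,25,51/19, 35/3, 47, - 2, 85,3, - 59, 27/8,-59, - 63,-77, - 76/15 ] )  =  [ - 77, - 63,- 59, - 59, - 36, - 76/15,- 2, 51/19, 3, 27/8,  35/3,25 , 47, 85 ] 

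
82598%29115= 24368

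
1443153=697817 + 745336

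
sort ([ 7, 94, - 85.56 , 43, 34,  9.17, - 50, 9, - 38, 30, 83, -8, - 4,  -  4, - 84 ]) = [ - 85.56,-84, - 50, - 38, - 8, - 4,  -  4  ,  7,  9,9.17, 30, 34,43 , 83, 94]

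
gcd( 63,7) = 7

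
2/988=1/494 = 0.00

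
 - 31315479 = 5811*( - 5389) 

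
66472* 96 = 6381312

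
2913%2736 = 177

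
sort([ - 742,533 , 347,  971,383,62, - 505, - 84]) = [ - 742,  -  505 , - 84,62,347,383,533,971]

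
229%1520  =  229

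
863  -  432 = 431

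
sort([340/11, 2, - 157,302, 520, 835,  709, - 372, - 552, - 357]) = [-552, - 372, - 357, - 157,2, 340/11, 302,520,709 , 835] 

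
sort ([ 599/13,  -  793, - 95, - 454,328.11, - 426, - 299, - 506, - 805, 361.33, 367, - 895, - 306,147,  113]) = [ - 895, - 805, - 793, - 506 , - 454, -426, - 306, - 299,- 95,599/13, 113, 147  ,  328.11, 361.33, 367] 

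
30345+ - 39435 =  - 9090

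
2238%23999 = 2238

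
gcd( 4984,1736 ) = 56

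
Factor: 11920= 2^4*5^1*149^1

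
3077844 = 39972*77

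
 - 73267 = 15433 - 88700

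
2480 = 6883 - 4403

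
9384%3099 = 87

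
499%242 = 15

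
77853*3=233559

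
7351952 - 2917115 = 4434837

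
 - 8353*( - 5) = 41765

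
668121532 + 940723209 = 1608844741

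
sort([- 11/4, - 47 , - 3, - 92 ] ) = [-92, - 47,-3, - 11/4] 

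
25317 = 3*8439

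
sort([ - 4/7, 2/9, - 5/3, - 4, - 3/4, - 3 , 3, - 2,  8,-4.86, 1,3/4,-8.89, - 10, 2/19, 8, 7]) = [ - 10, -8.89, - 4.86, - 4, - 3, - 2, - 5/3, - 3/4 , - 4/7, 2/19 , 2/9, 3/4,1,3,7,8, 8]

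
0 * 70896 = 0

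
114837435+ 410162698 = 525000133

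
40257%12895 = 1572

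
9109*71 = 646739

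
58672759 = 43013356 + 15659403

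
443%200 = 43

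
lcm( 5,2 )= 10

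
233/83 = 2 + 67/83 = 2.81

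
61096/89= 686 + 42/89 = 686.47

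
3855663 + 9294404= 13150067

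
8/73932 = 2/18483 = 0.00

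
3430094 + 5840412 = 9270506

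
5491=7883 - 2392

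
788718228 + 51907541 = 840625769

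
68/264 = 17/66  =  0.26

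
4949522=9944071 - 4994549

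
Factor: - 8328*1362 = -2^4*3^2*227^1*347^1 = - 11342736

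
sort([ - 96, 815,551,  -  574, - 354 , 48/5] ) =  [ - 574, - 354, - 96,48/5,551 , 815]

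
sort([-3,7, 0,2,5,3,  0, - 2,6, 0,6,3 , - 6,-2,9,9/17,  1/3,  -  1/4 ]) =[ - 6, - 3, - 2, - 2, - 1/4,0, 0,0, 1/3,9/17,2, 3,3 , 5,6,6,7, 9]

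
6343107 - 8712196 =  - 2369089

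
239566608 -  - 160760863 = 400327471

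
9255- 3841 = 5414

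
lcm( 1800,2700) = 5400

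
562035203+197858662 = 759893865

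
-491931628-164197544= - 656129172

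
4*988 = 3952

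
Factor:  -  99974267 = -661^1*151247^1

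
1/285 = 1/285 = 0.00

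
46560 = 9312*5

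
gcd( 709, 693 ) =1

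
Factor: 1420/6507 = 2^2*3^(  -  3 )*5^1*71^1*241^( - 1) 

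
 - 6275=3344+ - 9619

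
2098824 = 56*37479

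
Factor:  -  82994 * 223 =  - 2^1 * 17^1 * 223^1*2441^1= -18507662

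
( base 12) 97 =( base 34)3d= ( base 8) 163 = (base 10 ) 115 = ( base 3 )11021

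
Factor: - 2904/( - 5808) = 2^ ( - 1) = 1/2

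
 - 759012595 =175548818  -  934561413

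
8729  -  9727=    - 998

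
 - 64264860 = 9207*( - 6980) 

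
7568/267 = 7568/267 = 28.34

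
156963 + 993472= 1150435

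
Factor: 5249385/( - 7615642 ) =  - 2^(-1 )*3^2*5^1*31^1*53^1*71^1*271^( -1 )*14051^(  -  1)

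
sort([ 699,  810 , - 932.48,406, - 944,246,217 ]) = [-944,-932.48,217,246,406,699,810 ]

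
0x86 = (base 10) 134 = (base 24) 5e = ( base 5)1014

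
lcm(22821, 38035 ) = 114105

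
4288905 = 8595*499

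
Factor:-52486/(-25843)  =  2^1*7^1*23^1*43^( - 1) *163^1 * 601^(-1 )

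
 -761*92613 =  - 70478493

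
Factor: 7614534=2^1*3^1*457^1*2777^1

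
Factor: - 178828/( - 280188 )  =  3^(-2)* 13^1 * 19^1*43^ ( - 1)=247/387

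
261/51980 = 261/51980 =0.01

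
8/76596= 2/19149=0.00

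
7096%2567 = 1962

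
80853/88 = 80853/88= 918.78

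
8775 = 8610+165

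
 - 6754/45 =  - 151 + 41/45 = -150.09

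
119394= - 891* ( - 134)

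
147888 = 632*234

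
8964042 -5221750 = 3742292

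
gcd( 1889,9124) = 1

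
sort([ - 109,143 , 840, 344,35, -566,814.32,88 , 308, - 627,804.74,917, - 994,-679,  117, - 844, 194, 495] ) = [ - 994,-844,-679, - 627, -566, - 109, 35, 88,117,143, 194,  308, 344, 495, 804.74, 814.32, 840,917]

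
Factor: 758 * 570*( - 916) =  - 2^4*3^1*5^1*19^1*229^1*379^1  =  - 395766960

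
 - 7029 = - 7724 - -695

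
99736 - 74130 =25606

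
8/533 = 8/533 = 0.02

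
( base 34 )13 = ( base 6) 101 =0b100101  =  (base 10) 37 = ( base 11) 34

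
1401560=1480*947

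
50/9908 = 25/4954 = 0.01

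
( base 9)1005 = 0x2de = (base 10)734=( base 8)1336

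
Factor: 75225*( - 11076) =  - 2^2*3^2 * 5^2 * 13^1*17^1*59^1*71^1 = - 833192100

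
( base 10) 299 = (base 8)453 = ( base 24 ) CB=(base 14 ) 175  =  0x12B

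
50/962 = 25/481 = 0.05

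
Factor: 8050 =2^1 * 5^2*7^1*23^1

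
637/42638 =637/42638 = 0.01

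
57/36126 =19/12042 = 0.00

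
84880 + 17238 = 102118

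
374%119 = 17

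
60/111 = 20/37 = 0.54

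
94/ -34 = - 3 + 4/17=-2.76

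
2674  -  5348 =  - 2674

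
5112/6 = 852=852.00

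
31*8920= 276520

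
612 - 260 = 352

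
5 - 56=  - 51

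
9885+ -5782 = 4103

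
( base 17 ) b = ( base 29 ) B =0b1011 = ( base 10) 11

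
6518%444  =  302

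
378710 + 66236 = 444946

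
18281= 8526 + 9755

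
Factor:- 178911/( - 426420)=2^( - 2)*5^( - 1 ) * 23^( - 1) *193^1=193/460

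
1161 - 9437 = - 8276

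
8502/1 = 8502 = 8502.00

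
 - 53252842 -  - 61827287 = 8574445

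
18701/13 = 1438+7/13 = 1438.54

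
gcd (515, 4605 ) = 5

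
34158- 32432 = 1726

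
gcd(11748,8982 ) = 6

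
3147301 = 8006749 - 4859448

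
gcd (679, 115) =1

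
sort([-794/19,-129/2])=[-129/2  , - 794/19]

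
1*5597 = 5597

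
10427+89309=99736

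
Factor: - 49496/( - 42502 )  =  2^2*23^1* 79^( - 1) = 92/79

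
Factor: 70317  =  3^2*13^1* 601^1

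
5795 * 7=40565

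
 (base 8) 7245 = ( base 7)13634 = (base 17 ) CG9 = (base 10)3749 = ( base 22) 7g9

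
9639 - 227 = 9412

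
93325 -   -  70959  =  164284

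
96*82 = 7872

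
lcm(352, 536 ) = 23584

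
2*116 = 232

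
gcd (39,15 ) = 3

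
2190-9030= - 6840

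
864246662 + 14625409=878872071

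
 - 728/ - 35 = 104/5 = 20.80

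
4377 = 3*1459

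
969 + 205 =1174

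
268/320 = 67/80 = 0.84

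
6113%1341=749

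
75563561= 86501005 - 10937444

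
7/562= 7/562 = 0.01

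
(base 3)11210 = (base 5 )1004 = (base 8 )201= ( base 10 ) 129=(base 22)5J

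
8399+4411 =12810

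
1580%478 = 146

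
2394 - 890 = 1504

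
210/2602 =105/1301 = 0.08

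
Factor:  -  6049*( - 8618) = 52130282 = 2^1* 23^1*31^1*139^1* 263^1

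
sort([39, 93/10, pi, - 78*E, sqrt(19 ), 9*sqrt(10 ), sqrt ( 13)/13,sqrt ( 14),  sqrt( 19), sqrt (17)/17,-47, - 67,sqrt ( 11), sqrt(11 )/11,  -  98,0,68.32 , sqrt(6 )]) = [ - 78*E, - 98 , - 67, - 47, 0, sqrt( 17 ) /17,sqrt(13)/13, sqrt( 11)/11, sqrt(6 ),  pi,sqrt ( 11),sqrt(14), sqrt(19 ),sqrt(19),93/10, 9*sqrt(10 ), 39 , 68.32 ]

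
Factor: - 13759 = - 13759^1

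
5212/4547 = 5212/4547 = 1.15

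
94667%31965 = 30737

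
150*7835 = 1175250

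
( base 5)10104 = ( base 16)28e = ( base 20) 1CE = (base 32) KE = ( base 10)654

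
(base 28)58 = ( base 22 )6g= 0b10010100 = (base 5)1043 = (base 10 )148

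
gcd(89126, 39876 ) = 2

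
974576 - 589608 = 384968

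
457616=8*57202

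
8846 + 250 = 9096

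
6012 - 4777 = 1235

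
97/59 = 97/59=1.64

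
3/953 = 3/953 = 0.00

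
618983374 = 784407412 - 165424038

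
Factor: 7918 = 2^1*37^1*107^1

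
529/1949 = 529/1949 = 0.27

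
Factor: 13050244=2^2*1531^1*2131^1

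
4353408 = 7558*576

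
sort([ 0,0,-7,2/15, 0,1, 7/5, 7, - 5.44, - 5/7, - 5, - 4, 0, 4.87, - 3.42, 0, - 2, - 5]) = [  -  7,- 5.44, - 5 , - 5, - 4, - 3.42, - 2, - 5/7,0, 0, 0 , 0, 0,  2/15, 1 , 7/5, 4.87,7]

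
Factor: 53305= 5^1*7^1*  1523^1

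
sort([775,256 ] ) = [ 256,775 ] 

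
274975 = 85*3235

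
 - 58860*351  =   - 20659860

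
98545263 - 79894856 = 18650407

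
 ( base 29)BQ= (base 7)1002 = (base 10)345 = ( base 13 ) 207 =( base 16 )159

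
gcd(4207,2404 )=601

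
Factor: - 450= -2^1 * 3^2*5^2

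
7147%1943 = 1318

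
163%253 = 163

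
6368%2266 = 1836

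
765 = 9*85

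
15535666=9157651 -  - 6378015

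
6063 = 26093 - 20030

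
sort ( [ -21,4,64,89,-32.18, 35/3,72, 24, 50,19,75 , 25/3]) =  [ - 32.18, - 21, 4, 25/3,35/3,19,24, 50,  64, 72,75, 89]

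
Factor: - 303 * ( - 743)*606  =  136428174 = 2^1*3^2 *101^2*743^1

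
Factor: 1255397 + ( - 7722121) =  - 2^2*11^2*31^1 * 431^1 =-6466724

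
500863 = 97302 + 403561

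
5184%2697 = 2487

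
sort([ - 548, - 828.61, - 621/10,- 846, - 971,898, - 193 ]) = [- 971, - 846,  -  828.61, - 548, - 193, - 621/10,898 ]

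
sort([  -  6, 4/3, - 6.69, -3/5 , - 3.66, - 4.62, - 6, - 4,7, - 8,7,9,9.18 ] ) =[ - 8, - 6.69, - 6, - 6, - 4.62, - 4, - 3.66, - 3/5, 4/3,7,7,9,9.18 ]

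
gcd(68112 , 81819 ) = 9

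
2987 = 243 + 2744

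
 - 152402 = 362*(  -  421 ) 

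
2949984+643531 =3593515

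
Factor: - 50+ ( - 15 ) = - 65 = -5^1*13^1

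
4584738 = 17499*262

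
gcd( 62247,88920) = 3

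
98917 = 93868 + 5049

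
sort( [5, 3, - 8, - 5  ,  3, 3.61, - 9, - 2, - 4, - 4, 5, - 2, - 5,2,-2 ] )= [ - 9,-8, - 5, - 5, - 4, - 4 , - 2,-2, - 2, 2, 3,  3, 3.61,  5  ,  5] 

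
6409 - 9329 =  - 2920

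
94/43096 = 47/21548   =  0.00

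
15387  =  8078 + 7309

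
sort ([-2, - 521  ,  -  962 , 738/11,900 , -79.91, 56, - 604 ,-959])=[  -  962,- 959,- 604,- 521,  -  79.91,-2,  56,  738/11, 900]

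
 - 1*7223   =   - 7223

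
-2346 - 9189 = -11535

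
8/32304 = 1/4038=   0.00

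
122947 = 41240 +81707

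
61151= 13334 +47817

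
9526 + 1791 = 11317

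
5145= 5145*1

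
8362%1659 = 67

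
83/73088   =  83/73088 =0.00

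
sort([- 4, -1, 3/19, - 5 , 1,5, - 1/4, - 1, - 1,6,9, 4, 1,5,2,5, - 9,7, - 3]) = [ - 9,-5, - 4, - 3 ,-1, - 1, - 1, - 1/4,3/19,1 , 1, 2,4,  5,  5, 5,6,  7,9]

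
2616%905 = 806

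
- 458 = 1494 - 1952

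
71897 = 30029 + 41868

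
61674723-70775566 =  - 9100843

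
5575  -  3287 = 2288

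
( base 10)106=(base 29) 3j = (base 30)3g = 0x6a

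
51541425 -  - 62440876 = 113982301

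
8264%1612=204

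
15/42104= 15/42104 =0.00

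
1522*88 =133936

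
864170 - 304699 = 559471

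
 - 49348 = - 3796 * 13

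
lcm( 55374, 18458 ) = 55374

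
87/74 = 87/74 = 1.18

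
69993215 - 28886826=41106389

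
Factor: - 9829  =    -  9829^1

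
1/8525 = 1/8525 = 0.00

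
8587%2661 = 604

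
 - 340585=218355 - 558940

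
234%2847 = 234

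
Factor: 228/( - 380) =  - 3/5 = - 3^1*5^ ( - 1 )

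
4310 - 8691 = -4381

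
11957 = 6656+5301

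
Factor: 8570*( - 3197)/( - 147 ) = 2^1*3^( - 1)*5^1*7^(-2)*23^1*139^1*857^1 = 27398290/147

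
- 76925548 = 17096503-94022051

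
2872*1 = 2872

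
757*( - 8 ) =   -  6056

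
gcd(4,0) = 4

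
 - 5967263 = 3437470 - 9404733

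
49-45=4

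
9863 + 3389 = 13252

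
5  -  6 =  - 1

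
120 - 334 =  - 214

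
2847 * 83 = 236301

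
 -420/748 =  - 105/187 = - 0.56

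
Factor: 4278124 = 2^2*31^1*34501^1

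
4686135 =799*5865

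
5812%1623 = 943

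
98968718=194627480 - 95658762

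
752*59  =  44368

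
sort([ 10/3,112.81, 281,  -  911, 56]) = [ - 911, 10/3, 56, 112.81,281 ]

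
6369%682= 231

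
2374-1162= 1212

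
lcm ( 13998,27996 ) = 27996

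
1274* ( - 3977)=  -  5066698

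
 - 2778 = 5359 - 8137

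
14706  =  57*258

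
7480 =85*88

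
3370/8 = 1685/4 =421.25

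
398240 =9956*40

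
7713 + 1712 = 9425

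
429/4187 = 429/4187 = 0.10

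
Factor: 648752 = 2^4*13^1*3119^1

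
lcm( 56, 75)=4200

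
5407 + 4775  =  10182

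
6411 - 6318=93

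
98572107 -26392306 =72179801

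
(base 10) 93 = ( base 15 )63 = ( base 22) 45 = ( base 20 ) 4d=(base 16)5d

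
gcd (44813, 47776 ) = 1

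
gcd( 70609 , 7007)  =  539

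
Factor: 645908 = 2^2 * 113^1*1429^1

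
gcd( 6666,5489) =11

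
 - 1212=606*( - 2) 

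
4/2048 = 1/512 = 0.00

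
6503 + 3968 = 10471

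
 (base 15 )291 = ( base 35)gq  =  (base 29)K6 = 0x24a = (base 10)586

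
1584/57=27 + 15/19 = 27.79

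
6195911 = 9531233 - 3335322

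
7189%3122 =945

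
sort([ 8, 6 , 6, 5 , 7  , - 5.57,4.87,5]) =[ - 5.57,4.87 , 5,5 , 6,6,  7, 8 ] 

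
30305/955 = 31 + 140/191=31.73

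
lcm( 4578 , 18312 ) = 18312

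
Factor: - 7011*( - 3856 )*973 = 26304486768 = 2^4*3^2 * 7^1 * 19^1*41^1*139^1*241^1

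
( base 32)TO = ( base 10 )952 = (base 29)13o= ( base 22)1L6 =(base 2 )1110111000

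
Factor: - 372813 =- 3^1*7^1*41^1*433^1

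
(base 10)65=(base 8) 101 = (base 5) 230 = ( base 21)32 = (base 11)5a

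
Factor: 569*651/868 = 2^( - 2 )*3^1*569^1 = 1707/4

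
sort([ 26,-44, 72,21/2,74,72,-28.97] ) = [ - 44,  -  28.97, 21/2,  26,72,72,74 ]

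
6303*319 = 2010657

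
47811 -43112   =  4699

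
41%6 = 5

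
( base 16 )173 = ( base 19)10A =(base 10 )371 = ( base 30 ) CB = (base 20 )IB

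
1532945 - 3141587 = - 1608642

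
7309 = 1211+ 6098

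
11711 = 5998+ 5713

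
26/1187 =26/1187 = 0.02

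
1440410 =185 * 7786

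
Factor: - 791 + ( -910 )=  - 3^5 * 7^1 = - 1701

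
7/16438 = 7/16438= 0.00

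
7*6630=46410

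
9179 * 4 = 36716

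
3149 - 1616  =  1533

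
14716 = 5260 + 9456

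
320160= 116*2760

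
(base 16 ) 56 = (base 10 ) 86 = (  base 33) 2K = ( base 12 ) 72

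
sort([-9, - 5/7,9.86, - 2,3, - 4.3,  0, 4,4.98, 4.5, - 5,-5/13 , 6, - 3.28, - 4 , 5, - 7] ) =[- 9, - 7, - 5  , - 4.3, - 4,-3.28, - 2,-5/7, - 5/13, 0, 3,4,4.5, 4.98,5,6, 9.86] 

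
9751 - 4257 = 5494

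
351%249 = 102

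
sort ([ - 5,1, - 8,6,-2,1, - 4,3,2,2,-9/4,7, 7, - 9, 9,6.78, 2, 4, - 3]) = [ - 9,-8,-5, - 4, - 3, - 9/4,  -  2, 1, 1, 2,  2, 2,  3, 4, 6, 6.78 , 7, 7, 9]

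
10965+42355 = 53320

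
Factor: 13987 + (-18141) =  - 4154=- 2^1*31^1 * 67^1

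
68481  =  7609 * 9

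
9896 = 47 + 9849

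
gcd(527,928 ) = 1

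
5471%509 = 381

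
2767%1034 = 699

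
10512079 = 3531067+6981012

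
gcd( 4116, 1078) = 98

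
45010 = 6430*7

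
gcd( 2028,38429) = 1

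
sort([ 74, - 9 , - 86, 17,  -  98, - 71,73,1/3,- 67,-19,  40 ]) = [- 98, - 86, - 71,- 67, -19, - 9, 1/3,17, 40, 73,  74]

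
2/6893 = 2/6893 = 0.00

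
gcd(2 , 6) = 2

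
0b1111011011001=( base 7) 32011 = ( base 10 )7897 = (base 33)78a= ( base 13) 3796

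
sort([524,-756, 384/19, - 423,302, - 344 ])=[ - 756, - 423, - 344, 384/19, 302 , 524] 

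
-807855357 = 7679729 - 815535086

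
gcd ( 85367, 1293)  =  1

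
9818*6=58908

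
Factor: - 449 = -449^1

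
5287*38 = 200906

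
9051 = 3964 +5087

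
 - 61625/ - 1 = 61625 + 0/1 = 61625.00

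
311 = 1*311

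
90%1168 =90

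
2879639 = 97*29687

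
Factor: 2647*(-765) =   -  3^2*5^1 *17^1*2647^1 = - 2024955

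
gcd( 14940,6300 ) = 180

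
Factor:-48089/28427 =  - 7^ (- 1) * 19^1*31^( - 1 )* 131^(-1)*2531^1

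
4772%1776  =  1220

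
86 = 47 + 39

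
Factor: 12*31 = 2^2*3^1* 31^1 = 372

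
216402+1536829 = 1753231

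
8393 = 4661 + 3732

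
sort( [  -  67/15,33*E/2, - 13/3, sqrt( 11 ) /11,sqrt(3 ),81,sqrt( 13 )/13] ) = [  -  67/15 , - 13/3,  sqrt( 13 )/13, sqrt(11)/11 , sqrt(3 ),33*E/2,  81 ] 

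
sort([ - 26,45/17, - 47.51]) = [ - 47.51,  -  26, 45/17] 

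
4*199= 796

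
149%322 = 149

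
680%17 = 0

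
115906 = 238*487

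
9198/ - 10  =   - 4599/5 = - 919.80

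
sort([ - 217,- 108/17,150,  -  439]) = [ - 439, -217, - 108/17,150]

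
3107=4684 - 1577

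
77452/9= 8605  +  7/9=8605.78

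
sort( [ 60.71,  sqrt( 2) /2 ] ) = [ sqrt(2) /2,60.71 ]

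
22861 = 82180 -59319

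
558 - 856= - 298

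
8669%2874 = 47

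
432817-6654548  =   - 6221731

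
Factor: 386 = 2^1 * 193^1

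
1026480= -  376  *( - 2730 )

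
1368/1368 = 1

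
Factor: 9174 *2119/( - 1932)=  - 2^(-1)*7^( - 1)*11^1*13^1*23^(-1 )*139^1*163^1 = - 3239951/322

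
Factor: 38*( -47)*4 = - 2^3*19^1*47^1 = -7144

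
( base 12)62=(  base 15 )4e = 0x4A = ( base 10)74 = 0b1001010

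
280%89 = 13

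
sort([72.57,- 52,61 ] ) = [ - 52,61,72.57]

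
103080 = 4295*24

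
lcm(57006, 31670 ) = 285030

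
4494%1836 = 822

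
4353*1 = 4353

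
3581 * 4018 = 14388458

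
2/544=1/272 = 0.00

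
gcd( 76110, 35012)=2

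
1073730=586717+487013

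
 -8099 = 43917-52016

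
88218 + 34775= 122993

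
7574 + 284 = 7858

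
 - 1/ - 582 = 1/582  =  0.00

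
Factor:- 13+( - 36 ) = -49 = - 7^2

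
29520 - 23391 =6129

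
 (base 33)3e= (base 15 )78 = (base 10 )113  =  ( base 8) 161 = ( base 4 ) 1301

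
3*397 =1191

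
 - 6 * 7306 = -43836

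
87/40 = 2 + 7/40 = 2.17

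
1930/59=32 + 42/59= 32.71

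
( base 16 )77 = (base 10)119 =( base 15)7E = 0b1110111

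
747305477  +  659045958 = 1406351435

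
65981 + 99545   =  165526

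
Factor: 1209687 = 3^1*97^1*4157^1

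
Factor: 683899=683899^1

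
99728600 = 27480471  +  72248129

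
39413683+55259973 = 94673656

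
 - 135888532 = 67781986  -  203670518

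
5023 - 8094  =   - 3071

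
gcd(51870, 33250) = 1330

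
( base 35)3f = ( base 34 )3I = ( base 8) 170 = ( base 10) 120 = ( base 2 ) 1111000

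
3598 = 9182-5584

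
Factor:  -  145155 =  - 3^1*5^1*9677^1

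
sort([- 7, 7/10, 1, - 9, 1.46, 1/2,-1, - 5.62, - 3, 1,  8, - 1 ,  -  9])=[ - 9, - 9, - 7,- 5.62  ,-3,-1, - 1, 1/2,7/10  ,  1, 1, 1.46,  8]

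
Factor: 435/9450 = 2^(  -  1 )* 3^( - 2) * 5^( - 1 )*7^( - 1)*29^1 = 29/630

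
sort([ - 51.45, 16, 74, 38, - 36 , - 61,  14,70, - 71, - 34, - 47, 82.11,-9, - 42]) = [ - 71,-61,-51.45,-47,-42, - 36,-34, - 9, 14, 16, 38, 70, 74, 82.11]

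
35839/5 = 35839/5 = 7167.80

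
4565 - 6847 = -2282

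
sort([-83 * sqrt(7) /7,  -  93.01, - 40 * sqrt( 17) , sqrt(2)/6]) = [ - 40 * sqrt( 17), -93.01,  -  83 * sqrt(7 )/7, sqrt(2)/6]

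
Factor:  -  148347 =- 3^2* 53^1* 311^1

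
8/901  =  8/901  =  0.01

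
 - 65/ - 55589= 65/55589 = 0.00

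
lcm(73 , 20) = 1460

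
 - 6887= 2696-9583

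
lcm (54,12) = 108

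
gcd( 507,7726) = 1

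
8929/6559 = 1 + 2370/6559 = 1.36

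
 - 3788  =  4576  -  8364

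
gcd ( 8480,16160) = 160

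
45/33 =1+ 4/11 = 1.36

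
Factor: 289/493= 17/29=17^1*29^ ( - 1 ) 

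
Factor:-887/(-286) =2^( - 1 )*11^( - 1 )*13^ ( -1)* 887^1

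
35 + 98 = 133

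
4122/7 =588  +  6/7 = 588.86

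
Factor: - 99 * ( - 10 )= 2^1*3^2 * 5^1* 11^1 = 990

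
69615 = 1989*35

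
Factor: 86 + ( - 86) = 0^1 = 0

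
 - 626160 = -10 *62616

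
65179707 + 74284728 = 139464435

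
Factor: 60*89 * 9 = 48060 = 2^2*3^3 * 5^1*89^1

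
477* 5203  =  2481831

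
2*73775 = 147550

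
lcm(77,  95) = 7315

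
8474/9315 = 8474/9315 = 0.91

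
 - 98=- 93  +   - 5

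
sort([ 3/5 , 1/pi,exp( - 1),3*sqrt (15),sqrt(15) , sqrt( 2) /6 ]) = [ sqrt( 2 ) /6, 1/pi,exp( - 1),3/5, sqrt( 15),3*sqrt( 15)]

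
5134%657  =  535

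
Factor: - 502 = -2^1*251^1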